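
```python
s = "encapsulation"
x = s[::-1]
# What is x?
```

s has length 13. The slice s[::-1] selects indices [12, 11, 10, 9, 8, 7, 6, 5, 4, 3, 2, 1, 0] (12->'n', 11->'o', 10->'i', 9->'t', 8->'a', 7->'l', 6->'u', 5->'s', 4->'p', 3->'a', 2->'c', 1->'n', 0->'e'), giving 'noitaluspacne'.

'noitaluspacne'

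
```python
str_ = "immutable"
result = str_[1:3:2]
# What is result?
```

str_ has length 9. The slice str_[1:3:2] selects indices [1] (1->'m'), giving 'm'.

'm'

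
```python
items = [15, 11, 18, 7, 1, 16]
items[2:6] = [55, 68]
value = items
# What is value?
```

items starts as [15, 11, 18, 7, 1, 16] (length 6). The slice items[2:6] covers indices [2, 3, 4, 5] with values [18, 7, 1, 16]. Replacing that slice with [55, 68] (different length) produces [15, 11, 55, 68].

[15, 11, 55, 68]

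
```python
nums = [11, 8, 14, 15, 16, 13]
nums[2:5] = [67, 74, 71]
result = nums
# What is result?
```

nums starts as [11, 8, 14, 15, 16, 13] (length 6). The slice nums[2:5] covers indices [2, 3, 4] with values [14, 15, 16]. Replacing that slice with [67, 74, 71] (same length) produces [11, 8, 67, 74, 71, 13].

[11, 8, 67, 74, 71, 13]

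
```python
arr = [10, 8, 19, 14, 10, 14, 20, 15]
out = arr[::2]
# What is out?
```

arr has length 8. The slice arr[::2] selects indices [0, 2, 4, 6] (0->10, 2->19, 4->10, 6->20), giving [10, 19, 10, 20].

[10, 19, 10, 20]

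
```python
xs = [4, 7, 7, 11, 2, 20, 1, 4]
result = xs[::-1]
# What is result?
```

xs has length 8. The slice xs[::-1] selects indices [7, 6, 5, 4, 3, 2, 1, 0] (7->4, 6->1, 5->20, 4->2, 3->11, 2->7, 1->7, 0->4), giving [4, 1, 20, 2, 11, 7, 7, 4].

[4, 1, 20, 2, 11, 7, 7, 4]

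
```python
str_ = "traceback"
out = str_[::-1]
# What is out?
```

str_ has length 9. The slice str_[::-1] selects indices [8, 7, 6, 5, 4, 3, 2, 1, 0] (8->'k', 7->'c', 6->'a', 5->'b', 4->'e', 3->'c', 2->'a', 1->'r', 0->'t'), giving 'kcabecart'.

'kcabecart'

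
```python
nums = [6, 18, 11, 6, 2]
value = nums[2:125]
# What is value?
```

nums has length 5. The slice nums[2:125] selects indices [2, 3, 4] (2->11, 3->6, 4->2), giving [11, 6, 2].

[11, 6, 2]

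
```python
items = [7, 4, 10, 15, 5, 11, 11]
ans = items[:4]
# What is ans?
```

items has length 7. The slice items[:4] selects indices [0, 1, 2, 3] (0->7, 1->4, 2->10, 3->15), giving [7, 4, 10, 15].

[7, 4, 10, 15]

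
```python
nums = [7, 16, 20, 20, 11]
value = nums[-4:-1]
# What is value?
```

nums has length 5. The slice nums[-4:-1] selects indices [1, 2, 3] (1->16, 2->20, 3->20), giving [16, 20, 20].

[16, 20, 20]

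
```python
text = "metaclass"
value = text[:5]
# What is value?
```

text has length 9. The slice text[:5] selects indices [0, 1, 2, 3, 4] (0->'m', 1->'e', 2->'t', 3->'a', 4->'c'), giving 'metac'.

'metac'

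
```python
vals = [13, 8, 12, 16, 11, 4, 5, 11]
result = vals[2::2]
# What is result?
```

vals has length 8. The slice vals[2::2] selects indices [2, 4, 6] (2->12, 4->11, 6->5), giving [12, 11, 5].

[12, 11, 5]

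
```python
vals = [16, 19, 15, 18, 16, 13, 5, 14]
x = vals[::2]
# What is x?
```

vals has length 8. The slice vals[::2] selects indices [0, 2, 4, 6] (0->16, 2->15, 4->16, 6->5), giving [16, 15, 16, 5].

[16, 15, 16, 5]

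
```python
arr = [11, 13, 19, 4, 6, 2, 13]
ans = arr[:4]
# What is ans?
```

arr has length 7. The slice arr[:4] selects indices [0, 1, 2, 3] (0->11, 1->13, 2->19, 3->4), giving [11, 13, 19, 4].

[11, 13, 19, 4]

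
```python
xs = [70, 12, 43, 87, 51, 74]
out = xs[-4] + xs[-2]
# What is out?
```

xs has length 6. Negative index -4 maps to positive index 6 + (-4) = 2. xs[2] = 43.
xs has length 6. Negative index -2 maps to positive index 6 + (-2) = 4. xs[4] = 51.
Sum: 43 + 51 = 94.

94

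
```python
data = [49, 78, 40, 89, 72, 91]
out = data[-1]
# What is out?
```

data has length 6. Negative index -1 maps to positive index 6 + (-1) = 5. data[5] = 91.

91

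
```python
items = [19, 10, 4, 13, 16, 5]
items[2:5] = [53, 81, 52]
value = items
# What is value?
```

items starts as [19, 10, 4, 13, 16, 5] (length 6). The slice items[2:5] covers indices [2, 3, 4] with values [4, 13, 16]. Replacing that slice with [53, 81, 52] (same length) produces [19, 10, 53, 81, 52, 5].

[19, 10, 53, 81, 52, 5]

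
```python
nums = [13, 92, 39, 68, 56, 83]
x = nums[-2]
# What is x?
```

nums has length 6. Negative index -2 maps to positive index 6 + (-2) = 4. nums[4] = 56.

56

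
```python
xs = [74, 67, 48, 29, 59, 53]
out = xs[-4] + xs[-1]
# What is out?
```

xs has length 6. Negative index -4 maps to positive index 6 + (-4) = 2. xs[2] = 48.
xs has length 6. Negative index -1 maps to positive index 6 + (-1) = 5. xs[5] = 53.
Sum: 48 + 53 = 101.

101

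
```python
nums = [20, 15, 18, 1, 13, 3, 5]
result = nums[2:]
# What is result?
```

nums has length 7. The slice nums[2:] selects indices [2, 3, 4, 5, 6] (2->18, 3->1, 4->13, 5->3, 6->5), giving [18, 1, 13, 3, 5].

[18, 1, 13, 3, 5]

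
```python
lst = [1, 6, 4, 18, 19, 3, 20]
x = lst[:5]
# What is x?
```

lst has length 7. The slice lst[:5] selects indices [0, 1, 2, 3, 4] (0->1, 1->6, 2->4, 3->18, 4->19), giving [1, 6, 4, 18, 19].

[1, 6, 4, 18, 19]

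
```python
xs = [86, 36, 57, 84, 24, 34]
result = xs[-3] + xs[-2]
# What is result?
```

xs has length 6. Negative index -3 maps to positive index 6 + (-3) = 3. xs[3] = 84.
xs has length 6. Negative index -2 maps to positive index 6 + (-2) = 4. xs[4] = 24.
Sum: 84 + 24 = 108.

108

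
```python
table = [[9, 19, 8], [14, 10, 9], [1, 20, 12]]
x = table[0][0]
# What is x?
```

table[0] = [9, 19, 8]. Taking column 0 of that row yields 9.

9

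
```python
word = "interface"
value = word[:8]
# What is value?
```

word has length 9. The slice word[:8] selects indices [0, 1, 2, 3, 4, 5, 6, 7] (0->'i', 1->'n', 2->'t', 3->'e', 4->'r', 5->'f', 6->'a', 7->'c'), giving 'interfac'.

'interfac'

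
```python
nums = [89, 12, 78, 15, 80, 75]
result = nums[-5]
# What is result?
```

nums has length 6. Negative index -5 maps to positive index 6 + (-5) = 1. nums[1] = 12.

12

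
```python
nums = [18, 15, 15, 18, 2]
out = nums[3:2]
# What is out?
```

nums has length 5. The slice nums[3:2] resolves to an empty index range, so the result is [].

[]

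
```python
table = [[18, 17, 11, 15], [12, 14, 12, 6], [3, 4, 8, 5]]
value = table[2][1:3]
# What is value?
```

table[2] = [3, 4, 8, 5]. table[2] has length 4. The slice table[2][1:3] selects indices [1, 2] (1->4, 2->8), giving [4, 8].

[4, 8]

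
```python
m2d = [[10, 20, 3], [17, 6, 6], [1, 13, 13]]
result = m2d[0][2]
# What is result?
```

m2d[0] = [10, 20, 3]. Taking column 2 of that row yields 3.

3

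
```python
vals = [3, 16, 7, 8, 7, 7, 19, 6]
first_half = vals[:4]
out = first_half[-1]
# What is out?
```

vals has length 8. The slice vals[:4] selects indices [0, 1, 2, 3] (0->3, 1->16, 2->7, 3->8), giving [3, 16, 7, 8]. So first_half = [3, 16, 7, 8]. Then first_half[-1] = 8.

8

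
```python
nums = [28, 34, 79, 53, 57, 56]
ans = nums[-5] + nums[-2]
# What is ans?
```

nums has length 6. Negative index -5 maps to positive index 6 + (-5) = 1. nums[1] = 34.
nums has length 6. Negative index -2 maps to positive index 6 + (-2) = 4. nums[4] = 57.
Sum: 34 + 57 = 91.

91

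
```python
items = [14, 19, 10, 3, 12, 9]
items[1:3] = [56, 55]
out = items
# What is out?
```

items starts as [14, 19, 10, 3, 12, 9] (length 6). The slice items[1:3] covers indices [1, 2] with values [19, 10]. Replacing that slice with [56, 55] (same length) produces [14, 56, 55, 3, 12, 9].

[14, 56, 55, 3, 12, 9]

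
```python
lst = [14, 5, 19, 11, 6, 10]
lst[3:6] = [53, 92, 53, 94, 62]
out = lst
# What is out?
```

lst starts as [14, 5, 19, 11, 6, 10] (length 6). The slice lst[3:6] covers indices [3, 4, 5] with values [11, 6, 10]. Replacing that slice with [53, 92, 53, 94, 62] (different length) produces [14, 5, 19, 53, 92, 53, 94, 62].

[14, 5, 19, 53, 92, 53, 94, 62]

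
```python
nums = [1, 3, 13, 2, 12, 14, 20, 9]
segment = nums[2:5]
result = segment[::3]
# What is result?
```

nums has length 8. The slice nums[2:5] selects indices [2, 3, 4] (2->13, 3->2, 4->12), giving [13, 2, 12]. So segment = [13, 2, 12]. segment has length 3. The slice segment[::3] selects indices [0] (0->13), giving [13].

[13]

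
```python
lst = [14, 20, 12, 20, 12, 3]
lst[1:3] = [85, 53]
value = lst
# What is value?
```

lst starts as [14, 20, 12, 20, 12, 3] (length 6). The slice lst[1:3] covers indices [1, 2] with values [20, 12]. Replacing that slice with [85, 53] (same length) produces [14, 85, 53, 20, 12, 3].

[14, 85, 53, 20, 12, 3]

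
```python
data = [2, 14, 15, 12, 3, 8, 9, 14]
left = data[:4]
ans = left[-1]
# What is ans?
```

data has length 8. The slice data[:4] selects indices [0, 1, 2, 3] (0->2, 1->14, 2->15, 3->12), giving [2, 14, 15, 12]. So left = [2, 14, 15, 12]. Then left[-1] = 12.

12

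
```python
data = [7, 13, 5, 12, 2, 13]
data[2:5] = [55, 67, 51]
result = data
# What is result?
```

data starts as [7, 13, 5, 12, 2, 13] (length 6). The slice data[2:5] covers indices [2, 3, 4] with values [5, 12, 2]. Replacing that slice with [55, 67, 51] (same length) produces [7, 13, 55, 67, 51, 13].

[7, 13, 55, 67, 51, 13]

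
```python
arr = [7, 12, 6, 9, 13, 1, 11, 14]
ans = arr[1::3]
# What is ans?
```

arr has length 8. The slice arr[1::3] selects indices [1, 4, 7] (1->12, 4->13, 7->14), giving [12, 13, 14].

[12, 13, 14]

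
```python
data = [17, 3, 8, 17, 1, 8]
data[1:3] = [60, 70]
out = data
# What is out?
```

data starts as [17, 3, 8, 17, 1, 8] (length 6). The slice data[1:3] covers indices [1, 2] with values [3, 8]. Replacing that slice with [60, 70] (same length) produces [17, 60, 70, 17, 1, 8].

[17, 60, 70, 17, 1, 8]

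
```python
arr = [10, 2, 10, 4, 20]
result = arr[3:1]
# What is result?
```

arr has length 5. The slice arr[3:1] resolves to an empty index range, so the result is [].

[]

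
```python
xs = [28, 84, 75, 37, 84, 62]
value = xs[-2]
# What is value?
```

xs has length 6. Negative index -2 maps to positive index 6 + (-2) = 4. xs[4] = 84.

84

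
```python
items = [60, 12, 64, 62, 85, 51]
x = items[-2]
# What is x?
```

items has length 6. Negative index -2 maps to positive index 6 + (-2) = 4. items[4] = 85.

85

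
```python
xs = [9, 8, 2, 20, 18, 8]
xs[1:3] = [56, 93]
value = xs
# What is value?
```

xs starts as [9, 8, 2, 20, 18, 8] (length 6). The slice xs[1:3] covers indices [1, 2] with values [8, 2]. Replacing that slice with [56, 93] (same length) produces [9, 56, 93, 20, 18, 8].

[9, 56, 93, 20, 18, 8]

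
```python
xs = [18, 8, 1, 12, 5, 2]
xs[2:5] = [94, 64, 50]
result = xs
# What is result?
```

xs starts as [18, 8, 1, 12, 5, 2] (length 6). The slice xs[2:5] covers indices [2, 3, 4] with values [1, 12, 5]. Replacing that slice with [94, 64, 50] (same length) produces [18, 8, 94, 64, 50, 2].

[18, 8, 94, 64, 50, 2]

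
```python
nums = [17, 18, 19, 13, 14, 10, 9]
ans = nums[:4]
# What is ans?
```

nums has length 7. The slice nums[:4] selects indices [0, 1, 2, 3] (0->17, 1->18, 2->19, 3->13), giving [17, 18, 19, 13].

[17, 18, 19, 13]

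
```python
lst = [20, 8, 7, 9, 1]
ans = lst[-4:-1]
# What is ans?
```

lst has length 5. The slice lst[-4:-1] selects indices [1, 2, 3] (1->8, 2->7, 3->9), giving [8, 7, 9].

[8, 7, 9]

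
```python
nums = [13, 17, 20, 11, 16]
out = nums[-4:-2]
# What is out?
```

nums has length 5. The slice nums[-4:-2] selects indices [1, 2] (1->17, 2->20), giving [17, 20].

[17, 20]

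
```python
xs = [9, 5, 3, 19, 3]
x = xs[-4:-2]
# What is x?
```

xs has length 5. The slice xs[-4:-2] selects indices [1, 2] (1->5, 2->3), giving [5, 3].

[5, 3]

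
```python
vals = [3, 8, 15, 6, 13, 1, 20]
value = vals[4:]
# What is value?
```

vals has length 7. The slice vals[4:] selects indices [4, 5, 6] (4->13, 5->1, 6->20), giving [13, 1, 20].

[13, 1, 20]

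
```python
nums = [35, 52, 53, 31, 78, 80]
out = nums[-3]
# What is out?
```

nums has length 6. Negative index -3 maps to positive index 6 + (-3) = 3. nums[3] = 31.

31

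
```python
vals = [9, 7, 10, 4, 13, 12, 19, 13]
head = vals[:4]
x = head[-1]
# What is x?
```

vals has length 8. The slice vals[:4] selects indices [0, 1, 2, 3] (0->9, 1->7, 2->10, 3->4), giving [9, 7, 10, 4]. So head = [9, 7, 10, 4]. Then head[-1] = 4.

4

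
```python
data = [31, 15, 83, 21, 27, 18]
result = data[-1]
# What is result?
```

data has length 6. Negative index -1 maps to positive index 6 + (-1) = 5. data[5] = 18.

18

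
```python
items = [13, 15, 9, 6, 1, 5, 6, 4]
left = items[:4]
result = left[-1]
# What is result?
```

items has length 8. The slice items[:4] selects indices [0, 1, 2, 3] (0->13, 1->15, 2->9, 3->6), giving [13, 15, 9, 6]. So left = [13, 15, 9, 6]. Then left[-1] = 6.

6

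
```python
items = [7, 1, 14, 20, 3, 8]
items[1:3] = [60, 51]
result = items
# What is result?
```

items starts as [7, 1, 14, 20, 3, 8] (length 6). The slice items[1:3] covers indices [1, 2] with values [1, 14]. Replacing that slice with [60, 51] (same length) produces [7, 60, 51, 20, 3, 8].

[7, 60, 51, 20, 3, 8]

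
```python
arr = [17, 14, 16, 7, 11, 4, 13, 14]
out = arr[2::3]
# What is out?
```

arr has length 8. The slice arr[2::3] selects indices [2, 5] (2->16, 5->4), giving [16, 4].

[16, 4]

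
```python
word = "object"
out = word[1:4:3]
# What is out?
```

word has length 6. The slice word[1:4:3] selects indices [1] (1->'b'), giving 'b'.

'b'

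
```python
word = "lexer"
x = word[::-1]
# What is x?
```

word has length 5. The slice word[::-1] selects indices [4, 3, 2, 1, 0] (4->'r', 3->'e', 2->'x', 1->'e', 0->'l'), giving 'rexel'.

'rexel'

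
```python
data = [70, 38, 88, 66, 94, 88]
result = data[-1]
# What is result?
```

data has length 6. Negative index -1 maps to positive index 6 + (-1) = 5. data[5] = 88.

88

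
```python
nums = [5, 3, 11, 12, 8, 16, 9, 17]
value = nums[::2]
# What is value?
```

nums has length 8. The slice nums[::2] selects indices [0, 2, 4, 6] (0->5, 2->11, 4->8, 6->9), giving [5, 11, 8, 9].

[5, 11, 8, 9]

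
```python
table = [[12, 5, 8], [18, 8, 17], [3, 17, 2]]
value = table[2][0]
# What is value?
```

table[2] = [3, 17, 2]. Taking column 0 of that row yields 3.

3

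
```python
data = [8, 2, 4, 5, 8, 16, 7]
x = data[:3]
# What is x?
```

data has length 7. The slice data[:3] selects indices [0, 1, 2] (0->8, 1->2, 2->4), giving [8, 2, 4].

[8, 2, 4]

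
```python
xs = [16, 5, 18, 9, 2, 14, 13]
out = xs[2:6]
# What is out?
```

xs has length 7. The slice xs[2:6] selects indices [2, 3, 4, 5] (2->18, 3->9, 4->2, 5->14), giving [18, 9, 2, 14].

[18, 9, 2, 14]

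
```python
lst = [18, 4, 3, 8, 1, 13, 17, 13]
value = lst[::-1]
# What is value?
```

lst has length 8. The slice lst[::-1] selects indices [7, 6, 5, 4, 3, 2, 1, 0] (7->13, 6->17, 5->13, 4->1, 3->8, 2->3, 1->4, 0->18), giving [13, 17, 13, 1, 8, 3, 4, 18].

[13, 17, 13, 1, 8, 3, 4, 18]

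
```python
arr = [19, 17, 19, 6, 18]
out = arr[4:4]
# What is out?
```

arr has length 5. The slice arr[4:4] resolves to an empty index range, so the result is [].

[]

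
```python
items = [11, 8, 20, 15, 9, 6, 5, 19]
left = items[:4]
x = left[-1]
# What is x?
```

items has length 8. The slice items[:4] selects indices [0, 1, 2, 3] (0->11, 1->8, 2->20, 3->15), giving [11, 8, 20, 15]. So left = [11, 8, 20, 15]. Then left[-1] = 15.

15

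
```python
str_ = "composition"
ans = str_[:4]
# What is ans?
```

str_ has length 11. The slice str_[:4] selects indices [0, 1, 2, 3] (0->'c', 1->'o', 2->'m', 3->'p'), giving 'comp'.

'comp'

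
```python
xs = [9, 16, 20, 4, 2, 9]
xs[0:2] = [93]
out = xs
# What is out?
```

xs starts as [9, 16, 20, 4, 2, 9] (length 6). The slice xs[0:2] covers indices [0, 1] with values [9, 16]. Replacing that slice with [93] (different length) produces [93, 20, 4, 2, 9].

[93, 20, 4, 2, 9]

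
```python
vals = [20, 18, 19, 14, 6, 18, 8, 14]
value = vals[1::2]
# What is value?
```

vals has length 8. The slice vals[1::2] selects indices [1, 3, 5, 7] (1->18, 3->14, 5->18, 7->14), giving [18, 14, 18, 14].

[18, 14, 18, 14]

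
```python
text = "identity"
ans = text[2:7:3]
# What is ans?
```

text has length 8. The slice text[2:7:3] selects indices [2, 5] (2->'e', 5->'i'), giving 'ei'.

'ei'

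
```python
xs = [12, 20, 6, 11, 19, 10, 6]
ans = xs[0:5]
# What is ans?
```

xs has length 7. The slice xs[0:5] selects indices [0, 1, 2, 3, 4] (0->12, 1->20, 2->6, 3->11, 4->19), giving [12, 20, 6, 11, 19].

[12, 20, 6, 11, 19]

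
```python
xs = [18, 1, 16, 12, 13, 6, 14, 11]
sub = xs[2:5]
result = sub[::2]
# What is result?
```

xs has length 8. The slice xs[2:5] selects indices [2, 3, 4] (2->16, 3->12, 4->13), giving [16, 12, 13]. So sub = [16, 12, 13]. sub has length 3. The slice sub[::2] selects indices [0, 2] (0->16, 2->13), giving [16, 13].

[16, 13]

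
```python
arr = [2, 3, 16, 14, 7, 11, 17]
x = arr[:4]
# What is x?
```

arr has length 7. The slice arr[:4] selects indices [0, 1, 2, 3] (0->2, 1->3, 2->16, 3->14), giving [2, 3, 16, 14].

[2, 3, 16, 14]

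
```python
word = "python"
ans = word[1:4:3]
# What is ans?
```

word has length 6. The slice word[1:4:3] selects indices [1] (1->'y'), giving 'y'.

'y'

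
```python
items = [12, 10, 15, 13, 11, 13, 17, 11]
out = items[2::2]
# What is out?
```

items has length 8. The slice items[2::2] selects indices [2, 4, 6] (2->15, 4->11, 6->17), giving [15, 11, 17].

[15, 11, 17]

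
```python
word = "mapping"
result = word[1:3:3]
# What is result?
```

word has length 7. The slice word[1:3:3] selects indices [1] (1->'a'), giving 'a'.

'a'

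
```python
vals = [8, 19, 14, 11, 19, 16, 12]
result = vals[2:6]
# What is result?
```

vals has length 7. The slice vals[2:6] selects indices [2, 3, 4, 5] (2->14, 3->11, 4->19, 5->16), giving [14, 11, 19, 16].

[14, 11, 19, 16]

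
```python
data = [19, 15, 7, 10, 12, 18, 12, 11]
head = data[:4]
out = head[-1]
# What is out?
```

data has length 8. The slice data[:4] selects indices [0, 1, 2, 3] (0->19, 1->15, 2->7, 3->10), giving [19, 15, 7, 10]. So head = [19, 15, 7, 10]. Then head[-1] = 10.

10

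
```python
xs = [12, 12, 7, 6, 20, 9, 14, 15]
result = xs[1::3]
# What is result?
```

xs has length 8. The slice xs[1::3] selects indices [1, 4, 7] (1->12, 4->20, 7->15), giving [12, 20, 15].

[12, 20, 15]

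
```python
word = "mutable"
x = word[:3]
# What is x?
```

word has length 7. The slice word[:3] selects indices [0, 1, 2] (0->'m', 1->'u', 2->'t'), giving 'mut'.

'mut'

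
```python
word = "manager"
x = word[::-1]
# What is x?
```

word has length 7. The slice word[::-1] selects indices [6, 5, 4, 3, 2, 1, 0] (6->'r', 5->'e', 4->'g', 3->'a', 2->'n', 1->'a', 0->'m'), giving 'reganam'.

'reganam'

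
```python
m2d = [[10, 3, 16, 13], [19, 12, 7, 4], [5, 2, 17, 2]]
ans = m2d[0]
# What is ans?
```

m2d has 3 rows. Row 0 is [10, 3, 16, 13].

[10, 3, 16, 13]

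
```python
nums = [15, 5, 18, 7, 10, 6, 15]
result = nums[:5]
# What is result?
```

nums has length 7. The slice nums[:5] selects indices [0, 1, 2, 3, 4] (0->15, 1->5, 2->18, 3->7, 4->10), giving [15, 5, 18, 7, 10].

[15, 5, 18, 7, 10]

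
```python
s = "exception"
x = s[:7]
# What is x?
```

s has length 9. The slice s[:7] selects indices [0, 1, 2, 3, 4, 5, 6] (0->'e', 1->'x', 2->'c', 3->'e', 4->'p', 5->'t', 6->'i'), giving 'excepti'.

'excepti'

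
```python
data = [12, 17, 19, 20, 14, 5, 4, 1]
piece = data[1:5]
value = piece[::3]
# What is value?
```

data has length 8. The slice data[1:5] selects indices [1, 2, 3, 4] (1->17, 2->19, 3->20, 4->14), giving [17, 19, 20, 14]. So piece = [17, 19, 20, 14]. piece has length 4. The slice piece[::3] selects indices [0, 3] (0->17, 3->14), giving [17, 14].

[17, 14]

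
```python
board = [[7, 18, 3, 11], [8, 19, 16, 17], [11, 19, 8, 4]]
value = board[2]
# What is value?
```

board has 3 rows. Row 2 is [11, 19, 8, 4].

[11, 19, 8, 4]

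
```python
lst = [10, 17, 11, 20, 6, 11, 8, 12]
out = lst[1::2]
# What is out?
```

lst has length 8. The slice lst[1::2] selects indices [1, 3, 5, 7] (1->17, 3->20, 5->11, 7->12), giving [17, 20, 11, 12].

[17, 20, 11, 12]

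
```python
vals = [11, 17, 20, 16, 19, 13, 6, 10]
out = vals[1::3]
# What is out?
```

vals has length 8. The slice vals[1::3] selects indices [1, 4, 7] (1->17, 4->19, 7->10), giving [17, 19, 10].

[17, 19, 10]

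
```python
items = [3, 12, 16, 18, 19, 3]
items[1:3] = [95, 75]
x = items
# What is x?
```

items starts as [3, 12, 16, 18, 19, 3] (length 6). The slice items[1:3] covers indices [1, 2] with values [12, 16]. Replacing that slice with [95, 75] (same length) produces [3, 95, 75, 18, 19, 3].

[3, 95, 75, 18, 19, 3]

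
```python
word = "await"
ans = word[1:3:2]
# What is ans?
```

word has length 5. The slice word[1:3:2] selects indices [1] (1->'w'), giving 'w'.

'w'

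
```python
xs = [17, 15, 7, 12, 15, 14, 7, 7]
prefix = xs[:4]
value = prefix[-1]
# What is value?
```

xs has length 8. The slice xs[:4] selects indices [0, 1, 2, 3] (0->17, 1->15, 2->7, 3->12), giving [17, 15, 7, 12]. So prefix = [17, 15, 7, 12]. Then prefix[-1] = 12.

12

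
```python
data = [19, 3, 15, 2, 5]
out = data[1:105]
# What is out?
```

data has length 5. The slice data[1:105] selects indices [1, 2, 3, 4] (1->3, 2->15, 3->2, 4->5), giving [3, 15, 2, 5].

[3, 15, 2, 5]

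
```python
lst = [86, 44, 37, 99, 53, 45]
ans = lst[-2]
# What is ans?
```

lst has length 6. Negative index -2 maps to positive index 6 + (-2) = 4. lst[4] = 53.

53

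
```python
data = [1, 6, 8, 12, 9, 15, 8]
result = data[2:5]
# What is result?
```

data has length 7. The slice data[2:5] selects indices [2, 3, 4] (2->8, 3->12, 4->9), giving [8, 12, 9].

[8, 12, 9]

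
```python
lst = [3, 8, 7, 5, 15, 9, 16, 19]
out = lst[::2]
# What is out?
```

lst has length 8. The slice lst[::2] selects indices [0, 2, 4, 6] (0->3, 2->7, 4->15, 6->16), giving [3, 7, 15, 16].

[3, 7, 15, 16]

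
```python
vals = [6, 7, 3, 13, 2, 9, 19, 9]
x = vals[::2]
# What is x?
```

vals has length 8. The slice vals[::2] selects indices [0, 2, 4, 6] (0->6, 2->3, 4->2, 6->19), giving [6, 3, 2, 19].

[6, 3, 2, 19]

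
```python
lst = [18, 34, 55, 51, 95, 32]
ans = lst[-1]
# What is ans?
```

lst has length 6. Negative index -1 maps to positive index 6 + (-1) = 5. lst[5] = 32.

32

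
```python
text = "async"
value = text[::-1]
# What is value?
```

text has length 5. The slice text[::-1] selects indices [4, 3, 2, 1, 0] (4->'c', 3->'n', 2->'y', 1->'s', 0->'a'), giving 'cnysa'.

'cnysa'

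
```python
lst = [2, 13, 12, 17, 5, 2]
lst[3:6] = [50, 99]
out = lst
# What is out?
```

lst starts as [2, 13, 12, 17, 5, 2] (length 6). The slice lst[3:6] covers indices [3, 4, 5] with values [17, 5, 2]. Replacing that slice with [50, 99] (different length) produces [2, 13, 12, 50, 99].

[2, 13, 12, 50, 99]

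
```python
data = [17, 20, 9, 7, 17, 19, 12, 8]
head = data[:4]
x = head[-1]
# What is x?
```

data has length 8. The slice data[:4] selects indices [0, 1, 2, 3] (0->17, 1->20, 2->9, 3->7), giving [17, 20, 9, 7]. So head = [17, 20, 9, 7]. Then head[-1] = 7.

7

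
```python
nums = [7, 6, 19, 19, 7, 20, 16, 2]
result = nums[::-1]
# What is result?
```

nums has length 8. The slice nums[::-1] selects indices [7, 6, 5, 4, 3, 2, 1, 0] (7->2, 6->16, 5->20, 4->7, 3->19, 2->19, 1->6, 0->7), giving [2, 16, 20, 7, 19, 19, 6, 7].

[2, 16, 20, 7, 19, 19, 6, 7]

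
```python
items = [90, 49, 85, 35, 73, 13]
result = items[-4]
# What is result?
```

items has length 6. Negative index -4 maps to positive index 6 + (-4) = 2. items[2] = 85.

85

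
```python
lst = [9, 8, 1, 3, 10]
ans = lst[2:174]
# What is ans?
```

lst has length 5. The slice lst[2:174] selects indices [2, 3, 4] (2->1, 3->3, 4->10), giving [1, 3, 10].

[1, 3, 10]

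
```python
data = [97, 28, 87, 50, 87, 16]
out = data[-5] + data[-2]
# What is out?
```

data has length 6. Negative index -5 maps to positive index 6 + (-5) = 1. data[1] = 28.
data has length 6. Negative index -2 maps to positive index 6 + (-2) = 4. data[4] = 87.
Sum: 28 + 87 = 115.

115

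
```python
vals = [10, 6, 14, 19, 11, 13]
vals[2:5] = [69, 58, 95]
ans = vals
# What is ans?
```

vals starts as [10, 6, 14, 19, 11, 13] (length 6). The slice vals[2:5] covers indices [2, 3, 4] with values [14, 19, 11]. Replacing that slice with [69, 58, 95] (same length) produces [10, 6, 69, 58, 95, 13].

[10, 6, 69, 58, 95, 13]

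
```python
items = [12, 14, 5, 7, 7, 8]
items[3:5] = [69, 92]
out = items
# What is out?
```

items starts as [12, 14, 5, 7, 7, 8] (length 6). The slice items[3:5] covers indices [3, 4] with values [7, 7]. Replacing that slice with [69, 92] (same length) produces [12, 14, 5, 69, 92, 8].

[12, 14, 5, 69, 92, 8]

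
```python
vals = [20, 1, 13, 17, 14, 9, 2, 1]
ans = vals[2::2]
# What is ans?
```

vals has length 8. The slice vals[2::2] selects indices [2, 4, 6] (2->13, 4->14, 6->2), giving [13, 14, 2].

[13, 14, 2]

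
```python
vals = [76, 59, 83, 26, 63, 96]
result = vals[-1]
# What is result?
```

vals has length 6. Negative index -1 maps to positive index 6 + (-1) = 5. vals[5] = 96.

96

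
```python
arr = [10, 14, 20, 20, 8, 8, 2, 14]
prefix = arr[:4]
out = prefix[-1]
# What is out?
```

arr has length 8. The slice arr[:4] selects indices [0, 1, 2, 3] (0->10, 1->14, 2->20, 3->20), giving [10, 14, 20, 20]. So prefix = [10, 14, 20, 20]. Then prefix[-1] = 20.

20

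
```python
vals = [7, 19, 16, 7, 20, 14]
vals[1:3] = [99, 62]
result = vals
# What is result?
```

vals starts as [7, 19, 16, 7, 20, 14] (length 6). The slice vals[1:3] covers indices [1, 2] with values [19, 16]. Replacing that slice with [99, 62] (same length) produces [7, 99, 62, 7, 20, 14].

[7, 99, 62, 7, 20, 14]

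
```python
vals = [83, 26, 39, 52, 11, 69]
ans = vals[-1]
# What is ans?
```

vals has length 6. Negative index -1 maps to positive index 6 + (-1) = 5. vals[5] = 69.

69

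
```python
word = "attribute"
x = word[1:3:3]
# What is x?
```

word has length 9. The slice word[1:3:3] selects indices [1] (1->'t'), giving 't'.

't'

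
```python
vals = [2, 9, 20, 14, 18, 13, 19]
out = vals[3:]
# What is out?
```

vals has length 7. The slice vals[3:] selects indices [3, 4, 5, 6] (3->14, 4->18, 5->13, 6->19), giving [14, 18, 13, 19].

[14, 18, 13, 19]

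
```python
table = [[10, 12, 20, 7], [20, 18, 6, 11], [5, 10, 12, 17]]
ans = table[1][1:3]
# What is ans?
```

table[1] = [20, 18, 6, 11]. table[1] has length 4. The slice table[1][1:3] selects indices [1, 2] (1->18, 2->6), giving [18, 6].

[18, 6]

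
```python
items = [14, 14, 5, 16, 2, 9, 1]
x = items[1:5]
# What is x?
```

items has length 7. The slice items[1:5] selects indices [1, 2, 3, 4] (1->14, 2->5, 3->16, 4->2), giving [14, 5, 16, 2].

[14, 5, 16, 2]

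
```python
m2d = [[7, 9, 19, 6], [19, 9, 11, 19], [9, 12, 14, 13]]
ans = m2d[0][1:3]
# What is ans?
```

m2d[0] = [7, 9, 19, 6]. m2d[0] has length 4. The slice m2d[0][1:3] selects indices [1, 2] (1->9, 2->19), giving [9, 19].

[9, 19]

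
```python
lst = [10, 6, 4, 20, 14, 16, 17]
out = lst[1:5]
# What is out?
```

lst has length 7. The slice lst[1:5] selects indices [1, 2, 3, 4] (1->6, 2->4, 3->20, 4->14), giving [6, 4, 20, 14].

[6, 4, 20, 14]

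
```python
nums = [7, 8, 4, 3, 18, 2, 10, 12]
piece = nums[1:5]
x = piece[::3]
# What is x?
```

nums has length 8. The slice nums[1:5] selects indices [1, 2, 3, 4] (1->8, 2->4, 3->3, 4->18), giving [8, 4, 3, 18]. So piece = [8, 4, 3, 18]. piece has length 4. The slice piece[::3] selects indices [0, 3] (0->8, 3->18), giving [8, 18].

[8, 18]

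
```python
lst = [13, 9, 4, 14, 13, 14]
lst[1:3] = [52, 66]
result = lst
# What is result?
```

lst starts as [13, 9, 4, 14, 13, 14] (length 6). The slice lst[1:3] covers indices [1, 2] with values [9, 4]. Replacing that slice with [52, 66] (same length) produces [13, 52, 66, 14, 13, 14].

[13, 52, 66, 14, 13, 14]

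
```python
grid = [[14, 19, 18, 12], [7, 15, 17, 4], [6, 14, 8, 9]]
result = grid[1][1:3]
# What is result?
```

grid[1] = [7, 15, 17, 4]. grid[1] has length 4. The slice grid[1][1:3] selects indices [1, 2] (1->15, 2->17), giving [15, 17].

[15, 17]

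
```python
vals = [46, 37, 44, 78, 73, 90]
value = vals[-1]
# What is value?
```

vals has length 6. Negative index -1 maps to positive index 6 + (-1) = 5. vals[5] = 90.

90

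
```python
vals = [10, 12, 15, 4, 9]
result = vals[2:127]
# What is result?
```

vals has length 5. The slice vals[2:127] selects indices [2, 3, 4] (2->15, 3->4, 4->9), giving [15, 4, 9].

[15, 4, 9]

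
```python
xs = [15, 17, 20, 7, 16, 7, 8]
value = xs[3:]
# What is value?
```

xs has length 7. The slice xs[3:] selects indices [3, 4, 5, 6] (3->7, 4->16, 5->7, 6->8), giving [7, 16, 7, 8].

[7, 16, 7, 8]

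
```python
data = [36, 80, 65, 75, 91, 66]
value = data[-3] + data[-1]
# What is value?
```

data has length 6. Negative index -3 maps to positive index 6 + (-3) = 3. data[3] = 75.
data has length 6. Negative index -1 maps to positive index 6 + (-1) = 5. data[5] = 66.
Sum: 75 + 66 = 141.

141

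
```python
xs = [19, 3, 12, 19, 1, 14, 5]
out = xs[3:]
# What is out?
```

xs has length 7. The slice xs[3:] selects indices [3, 4, 5, 6] (3->19, 4->1, 5->14, 6->5), giving [19, 1, 14, 5].

[19, 1, 14, 5]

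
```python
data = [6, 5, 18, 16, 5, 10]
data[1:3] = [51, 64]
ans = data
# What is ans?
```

data starts as [6, 5, 18, 16, 5, 10] (length 6). The slice data[1:3] covers indices [1, 2] with values [5, 18]. Replacing that slice with [51, 64] (same length) produces [6, 51, 64, 16, 5, 10].

[6, 51, 64, 16, 5, 10]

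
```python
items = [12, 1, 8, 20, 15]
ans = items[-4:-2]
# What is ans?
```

items has length 5. The slice items[-4:-2] selects indices [1, 2] (1->1, 2->8), giving [1, 8].

[1, 8]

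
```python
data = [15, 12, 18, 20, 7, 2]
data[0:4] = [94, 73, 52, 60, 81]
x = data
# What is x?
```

data starts as [15, 12, 18, 20, 7, 2] (length 6). The slice data[0:4] covers indices [0, 1, 2, 3] with values [15, 12, 18, 20]. Replacing that slice with [94, 73, 52, 60, 81] (different length) produces [94, 73, 52, 60, 81, 7, 2].

[94, 73, 52, 60, 81, 7, 2]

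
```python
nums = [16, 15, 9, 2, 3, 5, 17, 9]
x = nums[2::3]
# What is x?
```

nums has length 8. The slice nums[2::3] selects indices [2, 5] (2->9, 5->5), giving [9, 5].

[9, 5]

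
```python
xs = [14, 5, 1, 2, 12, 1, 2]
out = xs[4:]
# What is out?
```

xs has length 7. The slice xs[4:] selects indices [4, 5, 6] (4->12, 5->1, 6->2), giving [12, 1, 2].

[12, 1, 2]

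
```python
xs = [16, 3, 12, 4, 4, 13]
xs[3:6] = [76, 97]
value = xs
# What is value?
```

xs starts as [16, 3, 12, 4, 4, 13] (length 6). The slice xs[3:6] covers indices [3, 4, 5] with values [4, 4, 13]. Replacing that slice with [76, 97] (different length) produces [16, 3, 12, 76, 97].

[16, 3, 12, 76, 97]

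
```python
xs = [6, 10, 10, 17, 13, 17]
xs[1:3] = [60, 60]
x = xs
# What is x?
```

xs starts as [6, 10, 10, 17, 13, 17] (length 6). The slice xs[1:3] covers indices [1, 2] with values [10, 10]. Replacing that slice with [60, 60] (same length) produces [6, 60, 60, 17, 13, 17].

[6, 60, 60, 17, 13, 17]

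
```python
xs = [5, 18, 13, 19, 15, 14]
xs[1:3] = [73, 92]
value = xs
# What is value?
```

xs starts as [5, 18, 13, 19, 15, 14] (length 6). The slice xs[1:3] covers indices [1, 2] with values [18, 13]. Replacing that slice with [73, 92] (same length) produces [5, 73, 92, 19, 15, 14].

[5, 73, 92, 19, 15, 14]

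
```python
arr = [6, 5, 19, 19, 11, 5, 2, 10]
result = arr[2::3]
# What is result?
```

arr has length 8. The slice arr[2::3] selects indices [2, 5] (2->19, 5->5), giving [19, 5].

[19, 5]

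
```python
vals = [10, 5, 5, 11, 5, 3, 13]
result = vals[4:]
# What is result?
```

vals has length 7. The slice vals[4:] selects indices [4, 5, 6] (4->5, 5->3, 6->13), giving [5, 3, 13].

[5, 3, 13]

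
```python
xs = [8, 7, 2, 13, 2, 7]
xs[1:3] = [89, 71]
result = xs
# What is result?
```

xs starts as [8, 7, 2, 13, 2, 7] (length 6). The slice xs[1:3] covers indices [1, 2] with values [7, 2]. Replacing that slice with [89, 71] (same length) produces [8, 89, 71, 13, 2, 7].

[8, 89, 71, 13, 2, 7]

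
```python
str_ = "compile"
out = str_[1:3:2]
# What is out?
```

str_ has length 7. The slice str_[1:3:2] selects indices [1] (1->'o'), giving 'o'.

'o'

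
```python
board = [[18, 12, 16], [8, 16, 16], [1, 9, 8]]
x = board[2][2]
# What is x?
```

board[2] = [1, 9, 8]. Taking column 2 of that row yields 8.

8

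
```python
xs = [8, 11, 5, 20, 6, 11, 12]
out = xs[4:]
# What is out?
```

xs has length 7. The slice xs[4:] selects indices [4, 5, 6] (4->6, 5->11, 6->12), giving [6, 11, 12].

[6, 11, 12]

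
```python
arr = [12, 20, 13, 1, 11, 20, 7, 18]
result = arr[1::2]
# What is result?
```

arr has length 8. The slice arr[1::2] selects indices [1, 3, 5, 7] (1->20, 3->1, 5->20, 7->18), giving [20, 1, 20, 18].

[20, 1, 20, 18]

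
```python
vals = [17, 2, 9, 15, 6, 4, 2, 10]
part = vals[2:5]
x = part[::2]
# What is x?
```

vals has length 8. The slice vals[2:5] selects indices [2, 3, 4] (2->9, 3->15, 4->6), giving [9, 15, 6]. So part = [9, 15, 6]. part has length 3. The slice part[::2] selects indices [0, 2] (0->9, 2->6), giving [9, 6].

[9, 6]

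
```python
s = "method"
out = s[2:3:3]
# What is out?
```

s has length 6. The slice s[2:3:3] selects indices [2] (2->'t'), giving 't'.

't'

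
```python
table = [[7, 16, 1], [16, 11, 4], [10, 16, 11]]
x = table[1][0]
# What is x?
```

table[1] = [16, 11, 4]. Taking column 0 of that row yields 16.

16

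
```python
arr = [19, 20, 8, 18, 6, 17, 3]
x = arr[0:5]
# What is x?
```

arr has length 7. The slice arr[0:5] selects indices [0, 1, 2, 3, 4] (0->19, 1->20, 2->8, 3->18, 4->6), giving [19, 20, 8, 18, 6].

[19, 20, 8, 18, 6]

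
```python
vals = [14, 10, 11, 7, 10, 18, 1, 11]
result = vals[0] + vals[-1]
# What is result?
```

vals has length 8. vals[0] = 14.
vals has length 8. Negative index -1 maps to positive index 8 + (-1) = 7. vals[7] = 11.
Sum: 14 + 11 = 25.

25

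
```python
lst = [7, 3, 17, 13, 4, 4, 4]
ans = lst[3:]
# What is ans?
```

lst has length 7. The slice lst[3:] selects indices [3, 4, 5, 6] (3->13, 4->4, 5->4, 6->4), giving [13, 4, 4, 4].

[13, 4, 4, 4]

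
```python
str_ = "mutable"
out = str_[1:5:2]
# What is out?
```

str_ has length 7. The slice str_[1:5:2] selects indices [1, 3] (1->'u', 3->'a'), giving 'ua'.

'ua'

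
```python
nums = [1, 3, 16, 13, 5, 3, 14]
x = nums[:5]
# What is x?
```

nums has length 7. The slice nums[:5] selects indices [0, 1, 2, 3, 4] (0->1, 1->3, 2->16, 3->13, 4->5), giving [1, 3, 16, 13, 5].

[1, 3, 16, 13, 5]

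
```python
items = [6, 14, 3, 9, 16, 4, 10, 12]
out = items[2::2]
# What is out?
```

items has length 8. The slice items[2::2] selects indices [2, 4, 6] (2->3, 4->16, 6->10), giving [3, 16, 10].

[3, 16, 10]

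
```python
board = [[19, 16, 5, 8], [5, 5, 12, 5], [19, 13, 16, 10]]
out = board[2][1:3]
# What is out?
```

board[2] = [19, 13, 16, 10]. board[2] has length 4. The slice board[2][1:3] selects indices [1, 2] (1->13, 2->16), giving [13, 16].

[13, 16]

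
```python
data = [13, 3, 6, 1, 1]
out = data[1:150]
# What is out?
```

data has length 5. The slice data[1:150] selects indices [1, 2, 3, 4] (1->3, 2->6, 3->1, 4->1), giving [3, 6, 1, 1].

[3, 6, 1, 1]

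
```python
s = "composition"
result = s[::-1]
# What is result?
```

s has length 11. The slice s[::-1] selects indices [10, 9, 8, 7, 6, 5, 4, 3, 2, 1, 0] (10->'n', 9->'o', 8->'i', 7->'t', 6->'i', 5->'s', 4->'o', 3->'p', 2->'m', 1->'o', 0->'c'), giving 'noitisopmoc'.

'noitisopmoc'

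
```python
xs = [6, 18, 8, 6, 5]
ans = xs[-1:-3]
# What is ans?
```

xs has length 5. The slice xs[-1:-3] resolves to an empty index range, so the result is [].

[]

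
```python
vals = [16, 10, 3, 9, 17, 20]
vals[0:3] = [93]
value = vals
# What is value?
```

vals starts as [16, 10, 3, 9, 17, 20] (length 6). The slice vals[0:3] covers indices [0, 1, 2] with values [16, 10, 3]. Replacing that slice with [93] (different length) produces [93, 9, 17, 20].

[93, 9, 17, 20]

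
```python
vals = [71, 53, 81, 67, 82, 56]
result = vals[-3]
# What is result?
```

vals has length 6. Negative index -3 maps to positive index 6 + (-3) = 3. vals[3] = 67.

67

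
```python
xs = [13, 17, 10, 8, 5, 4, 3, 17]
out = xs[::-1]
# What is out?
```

xs has length 8. The slice xs[::-1] selects indices [7, 6, 5, 4, 3, 2, 1, 0] (7->17, 6->3, 5->4, 4->5, 3->8, 2->10, 1->17, 0->13), giving [17, 3, 4, 5, 8, 10, 17, 13].

[17, 3, 4, 5, 8, 10, 17, 13]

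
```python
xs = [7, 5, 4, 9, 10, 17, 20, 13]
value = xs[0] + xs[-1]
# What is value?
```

xs has length 8. xs[0] = 7.
xs has length 8. Negative index -1 maps to positive index 8 + (-1) = 7. xs[7] = 13.
Sum: 7 + 13 = 20.

20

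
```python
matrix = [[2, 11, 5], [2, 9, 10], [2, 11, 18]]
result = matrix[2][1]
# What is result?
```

matrix[2] = [2, 11, 18]. Taking column 1 of that row yields 11.

11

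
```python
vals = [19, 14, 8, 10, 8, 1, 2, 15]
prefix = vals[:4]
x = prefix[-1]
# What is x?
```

vals has length 8. The slice vals[:4] selects indices [0, 1, 2, 3] (0->19, 1->14, 2->8, 3->10), giving [19, 14, 8, 10]. So prefix = [19, 14, 8, 10]. Then prefix[-1] = 10.

10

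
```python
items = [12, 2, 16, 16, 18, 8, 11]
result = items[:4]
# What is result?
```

items has length 7. The slice items[:4] selects indices [0, 1, 2, 3] (0->12, 1->2, 2->16, 3->16), giving [12, 2, 16, 16].

[12, 2, 16, 16]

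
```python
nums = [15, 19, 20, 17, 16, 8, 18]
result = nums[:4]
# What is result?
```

nums has length 7. The slice nums[:4] selects indices [0, 1, 2, 3] (0->15, 1->19, 2->20, 3->17), giving [15, 19, 20, 17].

[15, 19, 20, 17]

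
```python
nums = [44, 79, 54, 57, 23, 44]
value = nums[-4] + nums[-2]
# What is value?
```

nums has length 6. Negative index -4 maps to positive index 6 + (-4) = 2. nums[2] = 54.
nums has length 6. Negative index -2 maps to positive index 6 + (-2) = 4. nums[4] = 23.
Sum: 54 + 23 = 77.

77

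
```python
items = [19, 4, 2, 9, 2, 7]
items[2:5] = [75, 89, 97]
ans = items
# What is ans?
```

items starts as [19, 4, 2, 9, 2, 7] (length 6). The slice items[2:5] covers indices [2, 3, 4] with values [2, 9, 2]. Replacing that slice with [75, 89, 97] (same length) produces [19, 4, 75, 89, 97, 7].

[19, 4, 75, 89, 97, 7]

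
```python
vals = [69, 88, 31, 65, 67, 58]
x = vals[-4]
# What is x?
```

vals has length 6. Negative index -4 maps to positive index 6 + (-4) = 2. vals[2] = 31.

31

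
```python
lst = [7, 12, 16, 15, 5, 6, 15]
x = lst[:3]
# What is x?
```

lst has length 7. The slice lst[:3] selects indices [0, 1, 2] (0->7, 1->12, 2->16), giving [7, 12, 16].

[7, 12, 16]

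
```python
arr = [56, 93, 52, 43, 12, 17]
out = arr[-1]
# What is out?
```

arr has length 6. Negative index -1 maps to positive index 6 + (-1) = 5. arr[5] = 17.

17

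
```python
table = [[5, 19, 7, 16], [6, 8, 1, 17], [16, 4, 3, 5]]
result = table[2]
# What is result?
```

table has 3 rows. Row 2 is [16, 4, 3, 5].

[16, 4, 3, 5]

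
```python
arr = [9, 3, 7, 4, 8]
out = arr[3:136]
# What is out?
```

arr has length 5. The slice arr[3:136] selects indices [3, 4] (3->4, 4->8), giving [4, 8].

[4, 8]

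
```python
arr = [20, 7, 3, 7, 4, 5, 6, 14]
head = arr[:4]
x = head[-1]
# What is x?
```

arr has length 8. The slice arr[:4] selects indices [0, 1, 2, 3] (0->20, 1->7, 2->3, 3->7), giving [20, 7, 3, 7]. So head = [20, 7, 3, 7]. Then head[-1] = 7.

7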